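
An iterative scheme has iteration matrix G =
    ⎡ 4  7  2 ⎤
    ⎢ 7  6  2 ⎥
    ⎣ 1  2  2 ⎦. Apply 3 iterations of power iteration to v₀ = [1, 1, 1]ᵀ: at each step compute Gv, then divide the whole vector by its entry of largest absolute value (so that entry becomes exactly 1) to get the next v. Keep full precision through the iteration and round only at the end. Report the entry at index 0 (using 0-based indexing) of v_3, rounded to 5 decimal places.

0.87195

Gv0 = (13.000000, 15.000000, 5.000000); divide by 15.000000 → v1 = (0.866667, 1.000000, 0.333333)
Gv1 = (11.133333, 12.733333, 3.533333); divide by 12.733333 → v2 = (0.874346, 1.000000, 0.277487)
Gv2 = (11.052356, 12.675393, 3.429319); divide by 12.675393 → v3 = (0.871954, 1.000000, 0.270549)
Requested entry of v3: 2111/2421 = 0.87195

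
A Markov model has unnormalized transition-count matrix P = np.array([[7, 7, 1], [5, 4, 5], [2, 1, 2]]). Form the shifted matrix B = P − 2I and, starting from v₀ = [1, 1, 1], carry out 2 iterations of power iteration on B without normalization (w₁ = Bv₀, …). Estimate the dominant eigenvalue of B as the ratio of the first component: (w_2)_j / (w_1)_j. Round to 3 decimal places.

μ ≈ 11.692

B = P − 2I has rows (5, 7, 1); (5, 2, 5); (2, 1, 0)
w1 = Bv₀ = (5·1 + 7·1 + 1·1; 5·1 + 2·1 + 5·1; 2·1 + 1·1 + 0·1) = (13, 12, 3)
w2 = Bw1 = (5·13 + 7·12 + 1·3; 5·13 + 2·12 + 5·3; 2·13 + 1·12 + 0·3) = (152, 104, 38)
Ratio: 152/13 = 11.692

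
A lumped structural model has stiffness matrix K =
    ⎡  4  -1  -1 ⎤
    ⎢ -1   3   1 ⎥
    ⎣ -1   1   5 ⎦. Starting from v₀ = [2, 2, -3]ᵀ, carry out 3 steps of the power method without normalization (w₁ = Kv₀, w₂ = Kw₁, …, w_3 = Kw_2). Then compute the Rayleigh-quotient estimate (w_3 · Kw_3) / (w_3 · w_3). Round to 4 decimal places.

6.1877

w1 = Kv₀ = (4·2 + (-1)·2 + (-1)·(-3); (-1)·2 + 3·2 + 1·(-3); (-1)·2 + 1·2 + 5·(-3)) = (9, 1, -15)
w2 = Kw1 = (4·9 + (-1)·1 + (-1)·(-15); (-1)·9 + 3·1 + 1·(-15); (-1)·9 + 1·1 + 5·(-15)) = (50, -21, -83)
w3 = Kw2 = (304, -196, -486)
Kw3 = (1898, -1378, -2930)
w3·Kw3 = 304·1898 + (-196)·(-1378) + (-486)·(-2930) = 2271060; w3·w3 = 304·304 + (-196)·(-196) + (-486)·(-486) = 367028
λ ≈ 2271060/367028 = 6.1877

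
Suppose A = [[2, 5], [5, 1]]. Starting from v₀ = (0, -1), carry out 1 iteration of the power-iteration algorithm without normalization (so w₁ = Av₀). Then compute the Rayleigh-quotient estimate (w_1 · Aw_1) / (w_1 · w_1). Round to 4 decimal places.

w1 = Av₀ = (2·0 + 5·(-1); 5·0 + 1·(-1)) = (-5, -1)
Aw1 = (-15, -26)
w1·Aw1 = (-5)·(-15) + (-1)·(-26) = 101; w1·w1 = (-5)·(-5) + (-1)·(-1) = 26
λ ≈ 101/26 = 3.8846

3.8846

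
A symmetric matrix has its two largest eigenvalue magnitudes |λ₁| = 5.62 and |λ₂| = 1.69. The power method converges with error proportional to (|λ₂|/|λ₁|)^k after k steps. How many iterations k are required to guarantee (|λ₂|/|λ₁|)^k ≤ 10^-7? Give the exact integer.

14

|λ₂/λ₁| = 1.69/5.62 = 0.30071
Need k ≥ ln(10^-7) / ln(0.30071) = -16.1181 / -1.2016 ≈ 13.414
Smallest integer k satisfying the bound: 14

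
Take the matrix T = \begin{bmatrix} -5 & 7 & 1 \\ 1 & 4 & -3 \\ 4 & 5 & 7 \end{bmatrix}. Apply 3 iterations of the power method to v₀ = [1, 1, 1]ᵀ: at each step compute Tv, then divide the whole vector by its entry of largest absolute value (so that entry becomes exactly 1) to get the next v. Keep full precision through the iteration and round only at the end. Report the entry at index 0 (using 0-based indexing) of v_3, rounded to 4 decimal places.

Tv0 = (3.00000, 2.00000, 16.00000); divide by 16.00000 → v1 = (0.18750, 0.12500, 1.00000)
Tv1 = (0.93750, -2.31250, 8.37500); divide by 8.37500 → v2 = (0.11194, -0.27612, 1.00000)
Tv2 = (-1.49254, -3.99254, 6.06716); divide by 6.06716 → v3 = (-0.24600, -0.65806, 1.00000)
Requested entry of v3: -200/813 = -0.2460

-0.2460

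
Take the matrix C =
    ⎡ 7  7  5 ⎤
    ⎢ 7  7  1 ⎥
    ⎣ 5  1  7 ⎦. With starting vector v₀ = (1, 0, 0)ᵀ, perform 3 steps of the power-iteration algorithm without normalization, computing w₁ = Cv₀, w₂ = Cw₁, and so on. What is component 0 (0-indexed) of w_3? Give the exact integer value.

w1 = Cv₀ = (7, 7, 5)
w2 = Cw1 = (123, 103, 77)
w3 = Cw2 = (1967, 1659, 1257)
The requested component of w3 is 1967.

1967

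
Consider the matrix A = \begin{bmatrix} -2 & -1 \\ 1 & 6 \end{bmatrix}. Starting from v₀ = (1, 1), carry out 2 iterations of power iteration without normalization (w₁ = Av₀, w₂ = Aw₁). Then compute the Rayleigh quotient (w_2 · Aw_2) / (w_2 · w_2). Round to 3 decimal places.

w1 = Av₀ = ((-2)·1 + (-1)·1; 1·1 + 6·1) = (-3, 7)
w2 = Aw1 = ((-2)·(-3) + (-1)·7; 1·(-3) + 6·7) = (-1, 39)
Aw2 = (-37, 233)
w2·Aw2 = (-1)·(-37) + 39·233 = 9124; w2·w2 = (-1)·(-1) + 39·39 = 1522
λ ≈ 9124/1522 = 5.995

λ ≈ 5.995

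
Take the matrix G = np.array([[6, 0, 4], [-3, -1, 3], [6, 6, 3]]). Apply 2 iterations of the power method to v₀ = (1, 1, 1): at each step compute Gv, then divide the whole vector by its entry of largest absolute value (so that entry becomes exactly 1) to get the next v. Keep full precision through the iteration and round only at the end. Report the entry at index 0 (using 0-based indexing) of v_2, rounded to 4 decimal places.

Gv0 = (10.00000, -1.00000, 15.00000); divide by 15.00000 → v1 = (0.66667, -0.06667, 1.00000)
Gv1 = (8.00000, 1.06667, 6.60000); divide by 8.00000 → v2 = (1.00000, 0.13333, 0.82500)
Requested entry of v2: 120/120 = 1.0000

1.0000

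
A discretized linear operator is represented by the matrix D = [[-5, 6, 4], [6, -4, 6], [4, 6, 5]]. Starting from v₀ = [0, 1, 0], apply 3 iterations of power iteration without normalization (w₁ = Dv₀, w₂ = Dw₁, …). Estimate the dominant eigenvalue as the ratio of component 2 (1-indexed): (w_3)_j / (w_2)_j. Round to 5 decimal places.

w1 = Dv₀ = ((-5)·0 + 6·1 + 4·0; 6·0 + (-4)·1 + 6·0; 4·0 + 6·1 + 5·0) = (6, -4, 6)
w2 = Dw1 = ((-5)·6 + 6·(-4) + 4·6; 6·6 + (-4)·(-4) + 6·6; 4·6 + 6·(-4) + 5·6) = (-30, 88, 30)
w3 = Dw2 = (798, -352, 558)
Ratio at component: -352 / 88 = -4.00000

λ ≈ -4.00000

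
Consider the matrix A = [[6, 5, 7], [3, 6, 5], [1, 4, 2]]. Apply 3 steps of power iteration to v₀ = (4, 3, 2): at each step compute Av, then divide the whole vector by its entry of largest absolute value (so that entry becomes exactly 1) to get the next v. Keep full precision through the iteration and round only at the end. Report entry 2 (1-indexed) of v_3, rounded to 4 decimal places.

Av0 = (53.00000, 40.00000, 20.00000); divide by 53.00000 → v1 = (1.00000, 0.75472, 0.37736)
Av1 = (12.41509, 9.41509, 4.77358); divide by 12.41509 → v2 = (1.00000, 0.75836, 0.38450)
Av2 = (12.48328, 9.47264, 4.80243); divide by 12.48328 → v3 = (1.00000, 0.75883, 0.38471)
Requested entry of v3: 6233/8214 = 0.7588

0.7588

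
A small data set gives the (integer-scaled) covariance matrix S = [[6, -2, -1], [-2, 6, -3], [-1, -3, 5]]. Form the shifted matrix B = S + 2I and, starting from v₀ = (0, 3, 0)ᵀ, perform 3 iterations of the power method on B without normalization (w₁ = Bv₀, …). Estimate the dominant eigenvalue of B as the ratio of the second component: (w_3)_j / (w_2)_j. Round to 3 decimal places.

B = S + 2I has rows (8, -2, -1); (-2, 8, -3); (-1, -3, 7)
w1 = Bv₀ = (8·0 + (-2)·3 + (-1)·0; (-2)·0 + 8·3 + (-3)·0; (-1)·0 + (-3)·3 + 7·0) = (-6, 24, -9)
w2 = Bw1 = (8·(-6) + (-2)·24 + (-1)·(-9); (-2)·(-6) + 8·24 + (-3)·(-9); (-1)·(-6) + (-3)·24 + 7·(-9)) = (-87, 231, -129)
w3 = Bw2 = (-1029, 2409, -1509)
Ratio: 2409/231 = 10.429

10.429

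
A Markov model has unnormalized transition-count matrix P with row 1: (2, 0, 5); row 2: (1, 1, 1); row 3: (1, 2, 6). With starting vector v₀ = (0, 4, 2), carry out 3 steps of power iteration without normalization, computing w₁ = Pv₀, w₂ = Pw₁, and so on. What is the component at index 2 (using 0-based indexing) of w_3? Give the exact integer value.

1044

w1 = Pv₀ = (2·0 + 0·4 + 5·2; 1·0 + 1·4 + 1·2; 1·0 + 2·4 + 6·2) = (10, 6, 20)
w2 = Pw1 = (2·10 + 0·6 + 5·20; 1·10 + 1·6 + 1·20; 1·10 + 2·6 + 6·20) = (120, 36, 142)
w3 = Pw2 = (950, 298, 1044)
The requested component of w3 is 1044.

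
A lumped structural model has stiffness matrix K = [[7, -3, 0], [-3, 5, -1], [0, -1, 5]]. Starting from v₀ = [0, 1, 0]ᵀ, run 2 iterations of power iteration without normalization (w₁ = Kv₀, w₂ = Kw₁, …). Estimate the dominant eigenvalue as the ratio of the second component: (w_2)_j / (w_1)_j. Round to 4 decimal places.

w1 = Kv₀ = (-3, 5, -1)
w2 = Kw1 = (-36, 35, -10)
Ratio at component: 35 / 5 = 7.0000

λ ≈ 7.0000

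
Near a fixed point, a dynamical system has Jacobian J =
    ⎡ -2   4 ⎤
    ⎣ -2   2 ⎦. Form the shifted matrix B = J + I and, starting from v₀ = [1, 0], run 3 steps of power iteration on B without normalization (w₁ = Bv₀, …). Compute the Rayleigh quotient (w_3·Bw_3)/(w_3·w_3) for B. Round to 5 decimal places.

B = J + I has rows (-1, 4); (-2, 3)
w1 = Bv₀ = ((-1)·1 + 4·0; (-2)·1 + 3·0) = (-1, -2)
w2 = Bw1 = ((-1)·(-1) + 4·(-2); (-2)·(-1) + 3·(-2)) = (-7, -4)
w3 = Bw2 = (-9, 2)
Bw3 = (17, 24)
w3·Bw3 = -105; w3·w3 = 85; μ ≈ -105/85 = -1.23529

μ ≈ -1.23529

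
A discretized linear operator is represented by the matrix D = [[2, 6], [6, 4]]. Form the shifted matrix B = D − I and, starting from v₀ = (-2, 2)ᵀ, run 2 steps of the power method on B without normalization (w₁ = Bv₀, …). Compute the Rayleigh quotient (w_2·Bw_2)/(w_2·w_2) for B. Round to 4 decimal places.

B = D − I has rows (1, 6); (6, 3)
w1 = Bv₀ = (1·(-2) + 6·2; 6·(-2) + 3·2) = (10, -6)
w2 = Bw1 = (1·10 + 6·(-6); 6·10 + 3·(-6)) = (-26, 42)
Bw2 = (226, -30)
w2·Bw2 = -7136; w2·w2 = 2440; μ ≈ -7136/2440 = -2.9246

μ ≈ -2.9246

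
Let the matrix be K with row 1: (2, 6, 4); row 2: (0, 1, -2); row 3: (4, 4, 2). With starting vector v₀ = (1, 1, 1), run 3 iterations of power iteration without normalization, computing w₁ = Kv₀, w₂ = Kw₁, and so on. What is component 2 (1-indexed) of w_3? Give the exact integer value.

-149

w1 = Kv₀ = (2·1 + 6·1 + 4·1; 0·1 + 1·1 + (-2)·1; 4·1 + 4·1 + 2·1) = (12, -1, 10)
w2 = Kw1 = (2·12 + 6·(-1) + 4·10; 0·12 + 1·(-1) + (-2)·10; 4·12 + 4·(-1) + 2·10) = (58, -21, 64)
w3 = Kw2 = (246, -149, 276)
The requested component of w3 is -149.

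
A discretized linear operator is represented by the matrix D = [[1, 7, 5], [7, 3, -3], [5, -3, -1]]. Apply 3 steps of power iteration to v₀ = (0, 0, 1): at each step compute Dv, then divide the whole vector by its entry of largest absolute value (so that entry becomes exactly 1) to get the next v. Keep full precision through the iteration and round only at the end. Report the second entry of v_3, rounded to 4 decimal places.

-0.4622

Dv0 = (5.00000, -3.00000, -1.00000); divide by 5.00000 → v1 = (1.00000, -0.60000, -0.20000)
Dv1 = (-4.20000, 5.80000, 7.00000); divide by 7.00000 → v2 = (-0.60000, 0.82857, 1.00000)
Dv2 = (10.20000, -4.71429, -6.48571); divide by 10.20000 → v3 = (1.00000, -0.46218, -0.63585)
Requested entry of v3: -165/357 = -0.4622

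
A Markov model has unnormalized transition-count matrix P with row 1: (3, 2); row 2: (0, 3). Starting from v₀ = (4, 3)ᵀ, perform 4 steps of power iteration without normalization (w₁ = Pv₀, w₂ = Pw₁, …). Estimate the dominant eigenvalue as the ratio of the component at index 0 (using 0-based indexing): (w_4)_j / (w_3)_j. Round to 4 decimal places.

w1 = Pv₀ = (18, 9)
w2 = Pw1 = (72, 27)
w3 = Pw2 = (270, 81)
w4 = Pw3 = (972, 243)
Ratio at component: 972 / 270 = 3.6000

λ ≈ 3.6000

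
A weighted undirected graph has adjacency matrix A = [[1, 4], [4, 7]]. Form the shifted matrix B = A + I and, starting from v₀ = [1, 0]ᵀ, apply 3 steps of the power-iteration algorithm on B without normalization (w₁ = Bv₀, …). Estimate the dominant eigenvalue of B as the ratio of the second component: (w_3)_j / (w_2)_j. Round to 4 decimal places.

B = A + I has rows (2, 4); (4, 8)
w1 = Bv₀ = (2·1 + 4·0; 4·1 + 8·0) = (2, 4)
w2 = Bw1 = (2·2 + 4·4; 4·2 + 8·4) = (20, 40)
w3 = Bw2 = (200, 400)
Ratio: 400/40 = 10.0000

10.0000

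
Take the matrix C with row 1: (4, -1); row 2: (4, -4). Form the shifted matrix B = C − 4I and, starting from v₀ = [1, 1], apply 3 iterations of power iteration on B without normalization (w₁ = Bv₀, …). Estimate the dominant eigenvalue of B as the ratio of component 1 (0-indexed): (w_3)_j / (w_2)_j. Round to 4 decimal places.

μ ≈ -7.4286

B = C − 4I has rows (0, -1); (4, -8)
w1 = Bv₀ = (-1, -4)
w2 = Bw1 = (4, 28)
w3 = Bw2 = (-28, -208)
Ratio: -208/28 = -7.4286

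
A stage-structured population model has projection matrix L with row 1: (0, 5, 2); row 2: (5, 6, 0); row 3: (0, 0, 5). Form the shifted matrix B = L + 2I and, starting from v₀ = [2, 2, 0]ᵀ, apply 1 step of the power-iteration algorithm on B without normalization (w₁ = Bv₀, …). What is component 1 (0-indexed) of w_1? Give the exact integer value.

26

B = L + 2I has rows (2, 5, 2); (5, 8, 0); (0, 0, 7)
w1 = Bv₀ = (14, 26, 0)
Requested component of w1: 26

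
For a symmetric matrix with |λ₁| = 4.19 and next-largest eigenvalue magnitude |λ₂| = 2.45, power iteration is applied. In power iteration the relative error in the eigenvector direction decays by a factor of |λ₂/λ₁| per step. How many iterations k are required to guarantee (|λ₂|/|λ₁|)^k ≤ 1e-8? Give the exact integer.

|λ₂/λ₁| = 2.45/4.19 = 0.58473
Need k ≥ ln(1e-8) / ln(0.58473) = -18.4207 / -0.5366 ≈ 34.328
Smallest integer k satisfying the bound: 35

35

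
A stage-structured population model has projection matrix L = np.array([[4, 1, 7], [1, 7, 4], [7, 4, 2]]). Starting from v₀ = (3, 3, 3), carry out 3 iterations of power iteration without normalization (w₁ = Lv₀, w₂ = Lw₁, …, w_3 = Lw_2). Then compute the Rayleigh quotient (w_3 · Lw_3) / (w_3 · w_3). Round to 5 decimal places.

w1 = Lv₀ = (4·3 + 1·3 + 7·3; 1·3 + 7·3 + 4·3; 7·3 + 4·3 + 2·3) = (36, 36, 39)
w2 = Lw1 = (4·36 + 1·36 + 7·39; 1·36 + 7·36 + 4·39; 7·36 + 4·36 + 2·39) = (453, 444, 474)
w3 = Lw2 = (5574, 5457, 5895)
Lw3 = (69018, 67353, 72636)
w3·Lw3 = 5574·69018 + 5457·67353 + 5895·72636 = 1180440873; w3·w3 = 5574·5574 + 5457·5457 + 5895·5895 = 95599350
λ ≈ 1180440873/95599350 = 12.34779

12.34779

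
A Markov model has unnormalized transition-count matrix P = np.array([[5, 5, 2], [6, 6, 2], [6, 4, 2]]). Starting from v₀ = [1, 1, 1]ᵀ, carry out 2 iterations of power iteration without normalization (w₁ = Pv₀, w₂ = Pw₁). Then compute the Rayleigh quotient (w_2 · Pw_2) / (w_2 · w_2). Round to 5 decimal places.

w1 = Pv₀ = (5·1 + 5·1 + 2·1; 6·1 + 6·1 + 2·1; 6·1 + 4·1 + 2·1) = (12, 14, 12)
w2 = Pw1 = (5·12 + 5·14 + 2·12; 6·12 + 6·14 + 2·12; 6·12 + 4·14 + 2·12) = (154, 180, 152)
Pw2 = (1974, 2308, 1948)
w2·Pw2 = 154·1974 + 180·2308 + 152·1948 = 1015532; w2·w2 = 154·154 + 180·180 + 152·152 = 79220
λ ≈ 1015532/79220 = 12.81914

λ ≈ 12.81914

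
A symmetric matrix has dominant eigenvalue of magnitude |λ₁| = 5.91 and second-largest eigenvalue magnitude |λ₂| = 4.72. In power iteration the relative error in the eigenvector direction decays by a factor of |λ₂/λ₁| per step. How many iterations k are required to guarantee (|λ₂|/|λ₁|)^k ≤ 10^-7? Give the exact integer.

|λ₂/λ₁| = 4.72/5.91 = 0.79865
Need k ≥ ln(10^-7) / ln(0.79865) = -16.1181 / -0.2248 ≈ 71.688
Smallest integer k satisfying the bound: 72

72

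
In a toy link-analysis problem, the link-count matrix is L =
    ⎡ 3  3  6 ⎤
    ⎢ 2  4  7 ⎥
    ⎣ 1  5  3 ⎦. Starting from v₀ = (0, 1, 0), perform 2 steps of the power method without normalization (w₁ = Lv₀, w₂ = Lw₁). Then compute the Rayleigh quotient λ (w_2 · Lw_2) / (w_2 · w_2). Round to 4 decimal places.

λ ≈ 10.8615

w1 = Lv₀ = (3·0 + 3·1 + 6·0; 2·0 + 4·1 + 7·0; 1·0 + 5·1 + 3·0) = (3, 4, 5)
w2 = Lw1 = (3·3 + 3·4 + 6·5; 2·3 + 4·4 + 7·5; 1·3 + 5·4 + 3·5) = (51, 57, 38)
Lw2 = (552, 596, 450)
w2·Lw2 = 51·552 + 57·596 + 38·450 = 79224; w2·w2 = 51·51 + 57·57 + 38·38 = 7294
λ ≈ 79224/7294 = 10.8615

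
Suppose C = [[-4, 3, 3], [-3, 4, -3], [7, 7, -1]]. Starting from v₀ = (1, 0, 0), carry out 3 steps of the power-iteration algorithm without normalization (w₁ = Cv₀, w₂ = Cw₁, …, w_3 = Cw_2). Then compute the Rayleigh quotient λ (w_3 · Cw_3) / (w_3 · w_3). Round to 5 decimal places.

w1 = Cv₀ = (-4, -3, 7)
w2 = Cw1 = (28, -21, -56)
w3 = Cw2 = (-343, 0, 105)
Cw3 = (1687, 714, -2506)
w3·Cw3 = (-343)·1687 + 0·714 + 105·(-2506) = -841771; w3·w3 = (-343)·(-343) + 0·0 + 105·105 = 128674
λ ≈ -841771/128674 = -6.54189

λ ≈ -6.54189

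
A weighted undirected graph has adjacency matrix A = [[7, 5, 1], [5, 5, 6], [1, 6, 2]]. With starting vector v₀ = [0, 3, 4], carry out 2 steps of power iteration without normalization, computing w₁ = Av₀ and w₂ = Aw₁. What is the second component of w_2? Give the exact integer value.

w1 = Av₀ = (7·0 + 5·3 + 1·4; 5·0 + 5·3 + 6·4; 1·0 + 6·3 + 2·4) = (19, 39, 26)
w2 = Aw1 = (7·19 + 5·39 + 1·26; 5·19 + 5·39 + 6·26; 1·19 + 6·39 + 2·26) = (354, 446, 305)
The requested component of w2 is 446.

446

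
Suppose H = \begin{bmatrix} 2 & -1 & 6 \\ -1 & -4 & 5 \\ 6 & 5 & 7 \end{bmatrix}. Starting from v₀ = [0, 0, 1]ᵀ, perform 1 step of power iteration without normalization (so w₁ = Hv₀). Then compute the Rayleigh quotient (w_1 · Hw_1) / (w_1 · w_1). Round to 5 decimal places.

λ ≈ 10.08182

w1 = Hv₀ = (2·0 + (-1)·0 + 6·1; (-1)·0 + (-4)·0 + 5·1; 6·0 + 5·0 + 7·1) = (6, 5, 7)
Hw1 = (49, 9, 110)
w1·Hw1 = 6·49 + 5·9 + 7·110 = 1109; w1·w1 = 6·6 + 5·5 + 7·7 = 110
λ ≈ 1109/110 = 10.08182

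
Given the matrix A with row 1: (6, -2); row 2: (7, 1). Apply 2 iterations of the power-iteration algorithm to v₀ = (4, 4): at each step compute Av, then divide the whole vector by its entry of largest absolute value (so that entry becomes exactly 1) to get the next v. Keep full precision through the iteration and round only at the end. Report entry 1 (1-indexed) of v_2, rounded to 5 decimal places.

Av0 = (16.000000, 32.000000); divide by 32.000000 → v1 = (0.500000, 1.000000)
Av1 = (1.000000, 4.500000); divide by 4.500000 → v2 = (0.222222, 1.000000)
Requested entry of v2: 32/144 = 0.22222

0.22222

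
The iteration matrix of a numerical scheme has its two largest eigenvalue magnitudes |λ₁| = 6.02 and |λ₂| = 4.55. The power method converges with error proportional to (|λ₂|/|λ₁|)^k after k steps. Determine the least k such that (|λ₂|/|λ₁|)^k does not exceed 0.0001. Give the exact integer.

|λ₂/λ₁| = 4.55/6.02 = 0.75581
Need k ≥ ln(0.0001) / ln(0.75581) = -9.2103 / -0.2800 ≈ 32.899
Smallest integer k satisfying the bound: 33

33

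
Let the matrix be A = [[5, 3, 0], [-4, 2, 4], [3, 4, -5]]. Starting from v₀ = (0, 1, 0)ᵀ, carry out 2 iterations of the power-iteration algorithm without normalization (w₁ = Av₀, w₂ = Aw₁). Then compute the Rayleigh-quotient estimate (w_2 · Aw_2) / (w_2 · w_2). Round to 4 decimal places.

λ ≈ 3.3833

w1 = Av₀ = (5·0 + 3·1 + 0·0; (-4)·0 + 2·1 + 4·0; 3·0 + 4·1 + (-5)·0) = (3, 2, 4)
w2 = Aw1 = (5·3 + 3·2 + 0·4; (-4)·3 + 2·2 + 4·4; 3·3 + 4·2 + (-5)·4) = (21, 8, -3)
Aw2 = (129, -80, 110)
w2·Aw2 = 21·129 + 8·(-80) + (-3)·110 = 1739; w2·w2 = 21·21 + 8·8 + (-3)·(-3) = 514
λ ≈ 1739/514 = 3.3833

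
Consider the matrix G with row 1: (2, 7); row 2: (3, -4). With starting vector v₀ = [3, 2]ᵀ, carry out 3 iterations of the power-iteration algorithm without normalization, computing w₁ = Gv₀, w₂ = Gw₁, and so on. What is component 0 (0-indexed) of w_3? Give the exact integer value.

w1 = Gv₀ = (2·3 + 7·2; 3·3 + (-4)·2) = (20, 1)
w2 = Gw1 = (2·20 + 7·1; 3·20 + (-4)·1) = (47, 56)
w3 = Gw2 = (486, -83)
The requested component of w3 is 486.

486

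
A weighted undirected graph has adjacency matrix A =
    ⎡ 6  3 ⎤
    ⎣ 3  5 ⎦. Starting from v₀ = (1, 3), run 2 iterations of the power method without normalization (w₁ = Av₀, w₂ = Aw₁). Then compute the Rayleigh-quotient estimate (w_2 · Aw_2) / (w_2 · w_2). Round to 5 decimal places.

w1 = Av₀ = (6·1 + 3·3; 3·1 + 5·3) = (15, 18)
w2 = Aw1 = (6·15 + 3·18; 3·15 + 5·18) = (144, 135)
Aw2 = (1269, 1107)
w2·Aw2 = 144·1269 + 135·1107 = 332181; w2·w2 = 144·144 + 135·135 = 38961
λ ≈ 332181/38961 = 8.52599

8.52599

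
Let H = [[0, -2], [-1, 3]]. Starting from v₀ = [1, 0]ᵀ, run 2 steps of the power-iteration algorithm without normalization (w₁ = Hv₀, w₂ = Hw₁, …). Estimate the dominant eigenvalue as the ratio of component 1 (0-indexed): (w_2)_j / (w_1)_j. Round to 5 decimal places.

λ ≈ 3.00000

w1 = Hv₀ = (0, -1)
w2 = Hw1 = (2, -3)
Ratio at component: -3 / -1 = 3.00000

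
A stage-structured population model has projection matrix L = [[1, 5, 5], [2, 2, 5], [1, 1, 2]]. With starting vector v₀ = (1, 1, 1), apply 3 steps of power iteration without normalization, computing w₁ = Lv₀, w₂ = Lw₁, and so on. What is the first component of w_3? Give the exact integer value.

w1 = Lv₀ = (1·1 + 5·1 + 5·1; 2·1 + 2·1 + 5·1; 1·1 + 1·1 + 2·1) = (11, 9, 4)
w2 = Lw1 = (1·11 + 5·9 + 5·4; 2·11 + 2·9 + 5·4; 1·11 + 1·9 + 2·4) = (76, 60, 28)
w3 = Lw2 = (516, 412, 192)
The requested component of w3 is 516.

516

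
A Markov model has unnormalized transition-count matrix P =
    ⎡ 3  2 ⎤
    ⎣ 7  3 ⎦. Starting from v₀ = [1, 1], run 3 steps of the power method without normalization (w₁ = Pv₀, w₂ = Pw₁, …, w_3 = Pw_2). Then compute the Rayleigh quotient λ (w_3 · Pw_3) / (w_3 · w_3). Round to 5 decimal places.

6.73998

w1 = Pv₀ = (3·1 + 2·1; 7·1 + 3·1) = (5, 10)
w2 = Pw1 = (3·5 + 2·10; 7·5 + 3·10) = (35, 65)
w3 = Pw2 = (235, 440)
Pw3 = (1585, 2965)
w3·Pw3 = 235·1585 + 440·2965 = 1677075; w3·w3 = 235·235 + 440·440 = 248825
λ ≈ 1677075/248825 = 6.73998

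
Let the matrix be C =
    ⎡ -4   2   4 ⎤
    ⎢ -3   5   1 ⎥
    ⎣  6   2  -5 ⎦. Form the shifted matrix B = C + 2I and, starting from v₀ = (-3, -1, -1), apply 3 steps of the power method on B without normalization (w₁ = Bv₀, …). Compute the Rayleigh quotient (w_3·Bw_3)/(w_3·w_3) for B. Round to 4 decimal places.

μ ≈ -6.8459

B = C + 2I has rows (-2, 2, 4); (-3, 7, 1); (6, 2, -3)
w1 = Bv₀ = (0, 1, -17)
w2 = Bw1 = (-66, -10, 53)
w3 = Bw2 = (324, 181, -575)
Bw3 = (-2586, -280, 4031)
w3·Bw3 = -3206369; w3·w3 = 468362; μ ≈ -3206369/468362 = -6.8459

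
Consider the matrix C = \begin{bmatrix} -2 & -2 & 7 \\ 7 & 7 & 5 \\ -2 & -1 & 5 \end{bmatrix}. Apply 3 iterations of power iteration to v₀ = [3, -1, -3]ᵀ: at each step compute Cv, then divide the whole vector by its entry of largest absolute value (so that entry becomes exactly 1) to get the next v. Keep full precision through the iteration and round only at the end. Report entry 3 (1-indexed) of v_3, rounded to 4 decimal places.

Cv0 = (-25.00000, -1.00000, -20.00000); divide by -25.00000 → v1 = (1.00000, 0.04000, 0.80000)
Cv1 = (3.52000, 11.28000, 1.96000); divide by 11.28000 → v2 = (0.31206, 1.00000, 0.17376)
Cv2 = (-1.40780, 10.05319, -0.75532); divide by 10.05319 → v3 = (-0.14004, 1.00000, -0.07513)
Requested entry of v3: 213/-2835 = -0.0751

-0.0751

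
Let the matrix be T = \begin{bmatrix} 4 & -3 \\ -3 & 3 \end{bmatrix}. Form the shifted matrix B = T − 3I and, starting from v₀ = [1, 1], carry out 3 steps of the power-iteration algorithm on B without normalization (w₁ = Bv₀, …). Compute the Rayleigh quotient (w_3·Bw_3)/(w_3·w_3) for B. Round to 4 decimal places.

-2.2509

B = T − 3I has rows (1, -3); (-3, 0)
w1 = Bv₀ = (-2, -3)
w2 = Bw1 = (7, 6)
w3 = Bw2 = (-11, -21)
Bw3 = (52, 33)
w3·Bw3 = -1265; w3·w3 = 562; μ ≈ -1265/562 = -2.2509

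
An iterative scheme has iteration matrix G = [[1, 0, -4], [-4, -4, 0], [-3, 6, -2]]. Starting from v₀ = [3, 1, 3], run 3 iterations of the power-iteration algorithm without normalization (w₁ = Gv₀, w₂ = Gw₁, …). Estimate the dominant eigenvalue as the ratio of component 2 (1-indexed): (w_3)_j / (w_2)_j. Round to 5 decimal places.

w1 = Gv₀ = (-9, -16, -9)
w2 = Gw1 = (27, 100, -51)
w3 = Gw2 = (231, -508, 621)
Ratio at component: -508 / 100 = -5.08000

λ ≈ -5.08000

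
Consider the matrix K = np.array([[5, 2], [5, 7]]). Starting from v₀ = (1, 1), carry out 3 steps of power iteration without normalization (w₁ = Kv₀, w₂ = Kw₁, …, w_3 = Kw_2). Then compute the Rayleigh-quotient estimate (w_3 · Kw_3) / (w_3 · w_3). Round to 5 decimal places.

w1 = Kv₀ = (5·1 + 2·1; 5·1 + 7·1) = (7, 12)
w2 = Kw1 = (5·7 + 2·12; 5·7 + 7·12) = (59, 119)
w3 = Kw2 = (533, 1128)
Kw3 = (4921, 10561)
w3·Kw3 = 533·4921 + 1128·10561 = 14535701; w3·w3 = 533·533 + 1128·1128 = 1556473
λ ≈ 14535701/1556473 = 9.33887

λ ≈ 9.33887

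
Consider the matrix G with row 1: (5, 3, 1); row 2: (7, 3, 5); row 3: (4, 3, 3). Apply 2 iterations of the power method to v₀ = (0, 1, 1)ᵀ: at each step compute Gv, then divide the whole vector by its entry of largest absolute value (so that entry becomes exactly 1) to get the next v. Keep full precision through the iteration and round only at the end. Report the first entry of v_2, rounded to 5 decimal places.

0.60976

Gv0 = (4.000000, 8.000000, 6.000000); divide by 8.000000 → v1 = (0.500000, 1.000000, 0.750000)
Gv1 = (6.250000, 10.250000, 7.250000); divide by 10.250000 → v2 = (0.609756, 1.000000, 0.707317)
Requested entry of v2: 50/82 = 0.60976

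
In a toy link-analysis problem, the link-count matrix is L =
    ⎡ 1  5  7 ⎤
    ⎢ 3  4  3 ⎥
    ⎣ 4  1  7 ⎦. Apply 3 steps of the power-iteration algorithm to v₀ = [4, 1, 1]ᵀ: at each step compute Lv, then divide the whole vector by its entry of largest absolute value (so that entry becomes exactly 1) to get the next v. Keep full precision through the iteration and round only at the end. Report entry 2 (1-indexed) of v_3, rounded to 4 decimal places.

Lv0 = (16.00000, 19.00000, 24.00000); divide by 24.00000 → v1 = (0.66667, 0.79167, 1.00000)
Lv1 = (11.62500, 8.16667, 10.45833); divide by 11.62500 → v2 = (1.00000, 0.70251, 0.89964)
Lv2 = (10.81004, 8.50896, 11.00000); divide by 11.00000 → v3 = (0.98273, 0.77354, 1.00000)
Requested entry of v3: 2374/3069 = 0.7735

0.7735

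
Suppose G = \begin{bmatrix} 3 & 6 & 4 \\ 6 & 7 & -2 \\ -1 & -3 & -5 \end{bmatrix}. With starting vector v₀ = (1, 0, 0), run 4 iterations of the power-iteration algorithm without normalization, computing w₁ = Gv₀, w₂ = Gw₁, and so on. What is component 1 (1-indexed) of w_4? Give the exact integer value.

w1 = Gv₀ = (3·1 + 6·0 + 4·0; 6·1 + 7·0 + (-2)·0; (-1)·1 + (-3)·0 + (-5)·0) = (3, 6, -1)
w2 = Gw1 = (3·3 + 6·6 + 4·(-1); 6·3 + 7·6 + (-2)·(-1); (-1)·3 + (-3)·6 + (-5)·(-1)) = (41, 62, -16)
w3 = Gw2 = (431, 712, -147)
w4 = Gw3 = (4977, 7864, -1832)
The requested component of w4 is 4977.

4977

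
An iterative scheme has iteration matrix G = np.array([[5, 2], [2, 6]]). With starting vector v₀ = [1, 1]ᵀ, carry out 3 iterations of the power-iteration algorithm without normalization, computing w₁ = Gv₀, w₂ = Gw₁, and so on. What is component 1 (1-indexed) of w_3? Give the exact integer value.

379

w1 = Gv₀ = (5·1 + 2·1; 2·1 + 6·1) = (7, 8)
w2 = Gw1 = (5·7 + 2·8; 2·7 + 6·8) = (51, 62)
w3 = Gw2 = (379, 474)
The requested component of w3 is 379.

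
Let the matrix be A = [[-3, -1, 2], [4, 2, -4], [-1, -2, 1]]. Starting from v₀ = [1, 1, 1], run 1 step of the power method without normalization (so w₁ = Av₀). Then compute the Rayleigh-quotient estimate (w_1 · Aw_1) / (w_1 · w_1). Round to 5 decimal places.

1.33333

w1 = Av₀ = ((-3)·1 + (-1)·1 + 2·1; 4·1 + 2·1 + (-4)·1; (-1)·1 + (-2)·1 + 1·1) = (-2, 2, -2)
Aw1 = (0, 4, -4)
w1·Aw1 = (-2)·0 + 2·4 + (-2)·(-4) = 16; w1·w1 = (-2)·(-2) + 2·2 + (-2)·(-2) = 12
λ ≈ 16/12 = 1.33333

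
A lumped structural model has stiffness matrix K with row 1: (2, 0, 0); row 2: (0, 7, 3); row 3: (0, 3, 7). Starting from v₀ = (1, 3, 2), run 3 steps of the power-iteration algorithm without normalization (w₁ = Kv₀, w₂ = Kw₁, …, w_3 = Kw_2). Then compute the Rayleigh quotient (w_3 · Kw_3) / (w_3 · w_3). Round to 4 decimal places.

9.9990

w1 = Kv₀ = (2·1 + 0·3 + 0·2; 0·1 + 7·3 + 3·2; 0·1 + 3·3 + 7·2) = (2, 27, 23)
w2 = Kw1 = (2·2 + 0·27 + 0·23; 0·2 + 7·27 + 3·23; 0·2 + 3·27 + 7·23) = (4, 258, 242)
w3 = Kw2 = (8, 2532, 2468)
Kw3 = (16, 25128, 24872)
w3·Kw3 = 8·16 + 2532·25128 + 2468·24872 = 125008320; w3·w3 = 8·8 + 2532·2532 + 2468·2468 = 12502112
λ ≈ 125008320/12502112 = 9.9990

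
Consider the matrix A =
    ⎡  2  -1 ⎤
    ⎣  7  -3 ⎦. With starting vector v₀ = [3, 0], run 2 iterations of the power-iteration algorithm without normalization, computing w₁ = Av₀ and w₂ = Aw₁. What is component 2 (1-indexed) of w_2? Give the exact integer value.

-21

w1 = Av₀ = (2·3 + (-1)·0; 7·3 + (-3)·0) = (6, 21)
w2 = Aw1 = (2·6 + (-1)·21; 7·6 + (-3)·21) = (-9, -21)
The requested component of w2 is -21.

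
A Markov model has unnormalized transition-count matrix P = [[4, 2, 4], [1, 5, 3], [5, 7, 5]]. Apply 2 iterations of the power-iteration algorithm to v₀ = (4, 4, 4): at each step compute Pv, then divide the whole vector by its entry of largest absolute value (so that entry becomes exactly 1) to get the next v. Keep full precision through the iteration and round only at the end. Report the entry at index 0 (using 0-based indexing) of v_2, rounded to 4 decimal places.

Pv0 = (40.00000, 36.00000, 68.00000); divide by 68.00000 → v1 = (0.58824, 0.52941, 1.00000)
Pv1 = (7.41176, 6.23529, 11.64706); divide by 11.64706 → v2 = (0.63636, 0.53535, 1.00000)
Requested entry of v2: 504/792 = 0.6364

0.6364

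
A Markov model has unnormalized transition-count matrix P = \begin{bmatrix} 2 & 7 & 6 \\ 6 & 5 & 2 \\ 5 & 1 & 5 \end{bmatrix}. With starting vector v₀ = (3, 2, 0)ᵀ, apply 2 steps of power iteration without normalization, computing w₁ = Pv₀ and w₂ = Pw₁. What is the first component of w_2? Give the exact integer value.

338

w1 = Pv₀ = (2·3 + 7·2 + 6·0; 6·3 + 5·2 + 2·0; 5·3 + 1·2 + 5·0) = (20, 28, 17)
w2 = Pw1 = (2·20 + 7·28 + 6·17; 6·20 + 5·28 + 2·17; 5·20 + 1·28 + 5·17) = (338, 294, 213)
The requested component of w2 is 338.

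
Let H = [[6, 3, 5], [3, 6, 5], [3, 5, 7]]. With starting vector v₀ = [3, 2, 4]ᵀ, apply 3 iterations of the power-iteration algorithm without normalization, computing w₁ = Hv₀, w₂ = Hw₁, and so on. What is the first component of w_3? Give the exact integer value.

8901

w1 = Hv₀ = (44, 41, 47)
w2 = Hw1 = (622, 613, 666)
w3 = Hw2 = (8901, 8874, 9593)
The requested component of w3 is 8901.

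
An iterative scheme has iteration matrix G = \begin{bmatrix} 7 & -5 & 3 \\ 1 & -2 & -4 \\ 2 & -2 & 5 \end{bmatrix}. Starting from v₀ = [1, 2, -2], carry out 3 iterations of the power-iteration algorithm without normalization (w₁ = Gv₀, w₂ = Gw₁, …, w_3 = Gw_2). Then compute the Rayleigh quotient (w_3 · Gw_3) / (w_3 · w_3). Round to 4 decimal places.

λ ≈ 9.2649

w1 = Gv₀ = (7·1 + (-5)·2 + 3·(-2); 1·1 + (-2)·2 + (-4)·(-2); 2·1 + (-2)·2 + 5·(-2)) = (-9, 5, -12)
w2 = Gw1 = (7·(-9) + (-5)·5 + 3·(-12); 1·(-9) + (-2)·5 + (-4)·(-12); 2·(-9) + (-2)·5 + 5·(-12)) = (-124, 29, -88)
w3 = Gw2 = (-1277, 170, -746)
Gw3 = (-12027, 1367, -6624)
w3·Gw3 = (-1277)·(-12027) + 170·1367 + (-746)·(-6624) = 20532373; w3·w3 = (-1277)·(-1277) + 170·170 + (-746)·(-746) = 2216145
λ ≈ 20532373/2216145 = 9.2649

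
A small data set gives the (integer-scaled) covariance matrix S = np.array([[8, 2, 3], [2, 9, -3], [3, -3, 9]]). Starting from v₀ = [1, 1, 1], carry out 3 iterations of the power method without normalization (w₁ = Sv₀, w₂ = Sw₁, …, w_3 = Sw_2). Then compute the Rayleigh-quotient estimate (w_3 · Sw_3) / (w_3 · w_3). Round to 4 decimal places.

10.8771

w1 = Sv₀ = (13, 8, 9)
w2 = Sw1 = (147, 71, 96)
w3 = Sw2 = (1606, 645, 1092)
Sw3 = (17414, 5741, 12711)
w3·Sw3 = 1606·17414 + 645·5741 + 1092·12711 = 45550241; w3·w3 = 1606·1606 + 645·645 + 1092·1092 = 4187725
λ ≈ 45550241/4187725 = 10.8771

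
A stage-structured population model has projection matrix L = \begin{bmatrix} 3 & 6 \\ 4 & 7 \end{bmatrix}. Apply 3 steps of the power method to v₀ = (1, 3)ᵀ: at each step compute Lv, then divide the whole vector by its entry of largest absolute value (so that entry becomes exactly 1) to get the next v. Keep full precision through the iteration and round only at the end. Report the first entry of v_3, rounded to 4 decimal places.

Lv0 = (21.00000, 25.00000); divide by 25.00000 → v1 = (0.84000, 1.00000)
Lv1 = (8.52000, 10.36000); divide by 10.36000 → v2 = (0.82239, 1.00000)
Lv2 = (8.46718, 10.28958); divide by 10.28958 → v3 = (0.82289, 1.00000)
Requested entry of v3: 2193/2665 = 0.8229

0.8229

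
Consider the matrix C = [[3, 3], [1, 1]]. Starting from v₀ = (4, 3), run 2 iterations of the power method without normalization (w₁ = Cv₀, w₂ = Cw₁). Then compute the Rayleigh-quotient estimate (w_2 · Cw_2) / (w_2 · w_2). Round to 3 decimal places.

w1 = Cv₀ = (21, 7)
w2 = Cw1 = (84, 28)
Cw2 = (336, 112)
w2·Cw2 = 84·336 + 28·112 = 31360; w2·w2 = 84·84 + 28·28 = 7840
λ ≈ 31360/7840 = 4.000

λ ≈ 4.000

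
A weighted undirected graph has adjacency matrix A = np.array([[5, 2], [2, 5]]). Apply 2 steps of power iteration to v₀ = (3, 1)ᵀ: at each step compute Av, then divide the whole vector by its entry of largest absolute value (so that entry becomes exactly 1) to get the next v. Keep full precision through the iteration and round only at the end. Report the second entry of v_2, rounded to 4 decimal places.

Av0 = (17.00000, 11.00000); divide by 17.00000 → v1 = (1.00000, 0.64706)
Av1 = (6.29412, 5.23529); divide by 6.29412 → v2 = (1.00000, 0.83178)
Requested entry of v2: 89/107 = 0.8318

0.8318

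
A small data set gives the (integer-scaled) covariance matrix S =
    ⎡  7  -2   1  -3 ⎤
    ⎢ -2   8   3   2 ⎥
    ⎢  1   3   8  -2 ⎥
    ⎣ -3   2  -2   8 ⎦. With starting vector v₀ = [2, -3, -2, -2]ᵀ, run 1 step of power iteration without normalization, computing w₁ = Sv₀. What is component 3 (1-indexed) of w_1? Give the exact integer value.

w1 = Sv₀ = (7·2 + (-2)·(-3) + 1·(-2) + (-3)·(-2); (-2)·2 + 8·(-3) + 3·(-2) + 2·(-2); 1·2 + 3·(-3) + 8·(-2) + (-2)·(-2); (-3)·2 + 2·(-3) + (-2)·(-2) + 8·(-2)) = (24, -38, -19, -24)
The requested component of w1 is -19.

-19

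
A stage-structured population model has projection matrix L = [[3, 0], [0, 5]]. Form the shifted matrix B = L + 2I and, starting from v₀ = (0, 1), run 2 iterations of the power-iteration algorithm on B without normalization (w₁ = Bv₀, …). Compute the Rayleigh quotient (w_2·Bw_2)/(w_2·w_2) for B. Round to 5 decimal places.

7.00000

B = L + 2I has rows (5, 0); (0, 7)
w1 = Bv₀ = (5·0 + 0·1; 0·0 + 7·1) = (0, 7)
w2 = Bw1 = (5·0 + 0·7; 0·0 + 7·7) = (0, 49)
Bw2 = (0, 343)
w2·Bw2 = 16807; w2·w2 = 2401; μ ≈ 16807/2401 = 7.00000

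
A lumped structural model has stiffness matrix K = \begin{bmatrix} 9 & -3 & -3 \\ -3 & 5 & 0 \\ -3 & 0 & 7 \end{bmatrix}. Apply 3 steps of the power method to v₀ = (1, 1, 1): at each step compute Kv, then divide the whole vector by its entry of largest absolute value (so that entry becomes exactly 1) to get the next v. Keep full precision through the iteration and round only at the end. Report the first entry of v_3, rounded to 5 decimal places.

0.19811

Kv0 = (3.000000, 2.000000, 4.000000); divide by 4.000000 → v1 = (0.750000, 0.500000, 1.000000)
Kv1 = (2.250000, 0.250000, 4.750000); divide by 4.750000 → v2 = (0.473684, 0.052632, 1.000000)
Kv2 = (1.105263, -1.157895, 5.578947); divide by 5.578947 → v3 = (0.198113, -0.207547, 1.000000)
Requested entry of v3: 21/106 = 0.19811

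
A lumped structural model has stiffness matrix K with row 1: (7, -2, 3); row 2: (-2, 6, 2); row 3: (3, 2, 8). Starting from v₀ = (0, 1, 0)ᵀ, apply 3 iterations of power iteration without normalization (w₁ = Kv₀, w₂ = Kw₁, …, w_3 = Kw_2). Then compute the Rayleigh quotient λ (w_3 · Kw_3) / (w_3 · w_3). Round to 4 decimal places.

w1 = Kv₀ = (-2, 6, 2)
w2 = Kw1 = (-20, 44, 22)
w3 = Kw2 = (-162, 348, 204)
Kw3 = (-1218, 2820, 1842)
w3·Kw3 = (-162)·(-1218) + 348·2820 + 204·1842 = 1554444; w3·w3 = (-162)·(-162) + 348·348 + 204·204 = 188964
λ ≈ 1554444/188964 = 8.2261

8.2261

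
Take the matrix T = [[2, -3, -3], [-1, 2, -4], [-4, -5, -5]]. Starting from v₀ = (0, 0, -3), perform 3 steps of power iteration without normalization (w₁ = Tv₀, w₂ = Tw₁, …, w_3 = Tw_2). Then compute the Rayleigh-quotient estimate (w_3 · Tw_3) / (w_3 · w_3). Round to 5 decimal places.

-8.70654

w1 = Tv₀ = (9, 12, 15)
w2 = Tw1 = (-63, -45, -171)
w3 = Tw2 = (522, 657, 1332)
Tw3 = (-4923, -4536, -12033)
w3·Tw3 = 522·(-4923) + 657·(-4536) + 1332·(-12033) = -21577914; w3·w3 = 522·522 + 657·657 + 1332·1332 = 2478357
λ ≈ -21577914/2478357 = -8.70654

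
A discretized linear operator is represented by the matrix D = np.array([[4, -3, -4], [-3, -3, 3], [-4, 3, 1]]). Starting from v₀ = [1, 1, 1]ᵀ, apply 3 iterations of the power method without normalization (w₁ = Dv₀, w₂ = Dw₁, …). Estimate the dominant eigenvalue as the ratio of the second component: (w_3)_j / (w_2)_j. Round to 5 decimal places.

w1 = Dv₀ = (4·1 + (-3)·1 + (-4)·1; (-3)·1 + (-3)·1 + 3·1; (-4)·1 + 3·1 + 1·1) = (-3, -3, 0)
w2 = Dw1 = (4·(-3) + (-3)·(-3) + (-4)·0; (-3)·(-3) + (-3)·(-3) + 3·0; (-4)·(-3) + 3·(-3) + 1·0) = (-3, 18, 3)
w3 = Dw2 = (-78, -36, 69)
Ratio at component: -36 / 18 = -2.00000

λ ≈ -2.00000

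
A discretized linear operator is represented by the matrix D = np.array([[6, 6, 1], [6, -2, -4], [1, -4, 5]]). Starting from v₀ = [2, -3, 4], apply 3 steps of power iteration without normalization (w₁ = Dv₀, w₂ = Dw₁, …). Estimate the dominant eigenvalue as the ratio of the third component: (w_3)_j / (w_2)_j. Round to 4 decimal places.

w1 = Dv₀ = (6·2 + 6·(-3) + 1·4; 6·2 + (-2)·(-3) + (-4)·4; 1·2 + (-4)·(-3) + 5·4) = (-2, 2, 34)
w2 = Dw1 = (6·(-2) + 6·2 + 1·34; 6·(-2) + (-2)·2 + (-4)·34; 1·(-2) + (-4)·2 + 5·34) = (34, -152, 160)
w3 = Dw2 = (-548, -132, 1442)
Ratio at component: 1442 / 160 = 9.0125

9.0125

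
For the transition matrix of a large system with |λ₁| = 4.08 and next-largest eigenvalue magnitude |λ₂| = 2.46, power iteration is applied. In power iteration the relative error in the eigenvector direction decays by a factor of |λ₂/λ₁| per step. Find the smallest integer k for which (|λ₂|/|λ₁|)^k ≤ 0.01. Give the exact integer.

|λ₂/λ₁| = 2.46/4.08 = 0.60294
Need k ≥ ln(0.01) / ln(0.60294) = -4.6052 / -0.5059 ≈ 9.102
Smallest integer k satisfying the bound: 10

10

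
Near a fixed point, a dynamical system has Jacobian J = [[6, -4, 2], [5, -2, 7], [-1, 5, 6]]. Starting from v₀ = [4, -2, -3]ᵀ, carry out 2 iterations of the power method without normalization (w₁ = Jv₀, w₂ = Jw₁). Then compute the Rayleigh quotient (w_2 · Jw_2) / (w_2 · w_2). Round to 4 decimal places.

w1 = Jv₀ = (26, 3, -32)
w2 = Jw1 = (80, -100, -203)
Jw2 = (474, -821, -1798)
w2·Jw2 = 80·474 + (-100)·(-821) + (-203)·(-1798) = 485014; w2·w2 = 80·80 + (-100)·(-100) + (-203)·(-203) = 57609
λ ≈ 485014/57609 = 8.4191

8.4191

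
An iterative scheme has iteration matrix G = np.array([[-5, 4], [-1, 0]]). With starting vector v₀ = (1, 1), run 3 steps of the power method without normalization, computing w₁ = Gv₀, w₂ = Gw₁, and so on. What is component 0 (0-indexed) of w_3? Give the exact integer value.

-1

w1 = Gv₀ = ((-5)·1 + 4·1; (-1)·1 + 0·1) = (-1, -1)
w2 = Gw1 = ((-5)·(-1) + 4·(-1); (-1)·(-1) + 0·(-1)) = (1, 1)
w3 = Gw2 = (-1, -1)
The requested component of w3 is -1.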